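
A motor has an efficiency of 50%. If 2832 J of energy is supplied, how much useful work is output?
W_out = η·W_in = 0.5·2832 = 1416.0 J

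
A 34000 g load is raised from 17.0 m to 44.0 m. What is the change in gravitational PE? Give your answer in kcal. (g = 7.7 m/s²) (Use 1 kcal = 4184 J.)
Convert to SI: m = 34.0 kg, Δh = 27.0 m
ΔPE = mgΔh = (34.0)(7.7)(27.0) = 7068.6 J = 1.689 kcal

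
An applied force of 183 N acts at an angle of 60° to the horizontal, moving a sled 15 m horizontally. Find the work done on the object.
W = F·d·cosθ = (183)(15)cos(60°) = 1373 J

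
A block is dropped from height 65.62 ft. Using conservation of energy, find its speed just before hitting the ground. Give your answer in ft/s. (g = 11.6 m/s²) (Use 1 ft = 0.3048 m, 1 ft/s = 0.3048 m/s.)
Convert to SI: h = 20.001 m
mgh = ½mv² ⇒ v = √(2gh) = √(2·11.6·20.001) = 21.5412 m/s = 70.67 ft/s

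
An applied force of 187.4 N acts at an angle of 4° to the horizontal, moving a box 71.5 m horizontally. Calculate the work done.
W = F·d·cosθ = (187.4)(71.5)cos(4°) = 13370 J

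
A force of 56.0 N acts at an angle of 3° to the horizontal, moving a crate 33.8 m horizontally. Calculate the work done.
W = F·d·cosθ = (56.0)(33.8)cos(3°) = 1890 J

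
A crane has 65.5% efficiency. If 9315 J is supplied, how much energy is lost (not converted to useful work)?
W_lost = W_in(1 − η) = 9315·(1 − 0.655) = 3214 J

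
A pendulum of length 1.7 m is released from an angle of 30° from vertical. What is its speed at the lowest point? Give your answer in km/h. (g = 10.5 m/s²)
h = L(1 − cosθ) = 1.7(1 − cos30°) = 0.227757 m
v = √(2gh) = √(2·10.5·0.227757) = 2.18698 m/s = 7.873 km/h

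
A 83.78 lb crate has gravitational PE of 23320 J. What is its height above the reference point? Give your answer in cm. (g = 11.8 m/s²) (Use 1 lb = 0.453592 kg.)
Convert to SI: m = 38.0019 kg, PE = 23320.0 J
h = PE/(mg) = 23320.0/(38.0019·11.8) = 52.0045 m = 5200 cm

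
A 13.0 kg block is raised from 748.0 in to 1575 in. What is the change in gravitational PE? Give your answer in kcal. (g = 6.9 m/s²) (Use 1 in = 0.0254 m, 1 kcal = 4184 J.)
Convert to SI: m = 13.0 kg, Δh = 21.0058 m
ΔPE = mgΔh = (13.0)(6.9)(21.0058) = 1884.22 J = 0.4503 kcal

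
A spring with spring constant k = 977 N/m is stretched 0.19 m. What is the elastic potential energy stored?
PE = ½kx² = ½(977)(0.19)² = 17.63 J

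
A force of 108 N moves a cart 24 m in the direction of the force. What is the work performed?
W = F·d = (108)(24) = 2592 J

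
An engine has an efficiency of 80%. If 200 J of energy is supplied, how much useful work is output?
W_out = η·W_in = 0.8·200 = 160.0 J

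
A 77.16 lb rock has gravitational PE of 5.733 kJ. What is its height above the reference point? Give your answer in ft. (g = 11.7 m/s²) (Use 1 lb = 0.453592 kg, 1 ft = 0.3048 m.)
Convert to SI: m = 34.9992 kg, PE = 5733.0 J
h = PE/(mg) = 5733.0/(34.9992·11.7) = 14.0003 m = 45.93 ft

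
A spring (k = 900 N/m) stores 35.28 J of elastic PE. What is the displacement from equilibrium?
x = √(2·PE/k) = √(2·35.28/900) = 0.28 m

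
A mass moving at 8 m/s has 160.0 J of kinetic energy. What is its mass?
m = 2·KE/v² = 2·160.0/(8)² = 5.0 kg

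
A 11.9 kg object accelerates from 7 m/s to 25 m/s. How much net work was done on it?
W = ΔKE = ½m(v₂² − v₁²) = ½(11.9)(25² − 7²) = 3427.2 J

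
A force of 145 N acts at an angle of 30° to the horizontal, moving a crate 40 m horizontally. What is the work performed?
W = F·d·cosθ = (145)(40)cos(30°) = 5023 J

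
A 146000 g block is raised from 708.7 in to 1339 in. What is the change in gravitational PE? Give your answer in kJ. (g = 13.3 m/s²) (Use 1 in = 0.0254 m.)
Convert to SI: m = 146.0 kg, Δh = 16.0096 m
ΔPE = mgΔh = (146.0)(13.3)(16.0096) = 31087.5 J = 31.09 kJ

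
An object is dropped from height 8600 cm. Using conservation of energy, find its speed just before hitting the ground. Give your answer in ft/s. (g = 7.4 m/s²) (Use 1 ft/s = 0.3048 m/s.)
Convert to SI: h = 86.0 m
mgh = ½mv² ⇒ v = √(2gh) = √(2·7.4·86.0) = 35.6763 m/s = 117.0 ft/s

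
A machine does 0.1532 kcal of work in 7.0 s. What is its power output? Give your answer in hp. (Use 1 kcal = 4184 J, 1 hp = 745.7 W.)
Convert to SI: W = 640.989 J, t = 7.0 s
P = W/t = 640.989/7.0 = 91.5698 W = 0.1228 hp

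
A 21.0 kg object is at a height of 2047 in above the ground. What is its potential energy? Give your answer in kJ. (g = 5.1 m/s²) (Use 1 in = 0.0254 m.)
Convert to SI: m = 21.0 kg, h = 51.9938 m
PE = mgh = (21.0)(5.1)(51.9938) = 5568.54 J = 5.569 kJ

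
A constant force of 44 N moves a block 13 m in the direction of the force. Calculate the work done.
W = F·d = (44)(13) = 572.0 J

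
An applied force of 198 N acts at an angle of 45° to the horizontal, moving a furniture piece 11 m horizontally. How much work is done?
W = F·d·cosθ = (198)(11)cos(45°) = 1540 J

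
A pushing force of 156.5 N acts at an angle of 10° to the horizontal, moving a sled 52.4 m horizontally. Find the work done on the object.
W = F·d·cosθ = (156.5)(52.4)cos(10°) = 8076 J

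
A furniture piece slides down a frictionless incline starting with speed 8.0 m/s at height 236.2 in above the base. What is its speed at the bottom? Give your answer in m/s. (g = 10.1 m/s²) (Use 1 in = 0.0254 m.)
Convert to SI: v₀ = 8.0 m/s, h = 5.99948 m
½mv₀² + mgh = ½mv² ⇒ v = √(v₀² + 2gh) = √(8.0² + 2·10.1·5.99948) = 13.61 m/s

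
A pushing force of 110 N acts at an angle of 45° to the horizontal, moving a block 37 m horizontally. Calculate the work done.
W = F·d·cosθ = (110)(37)cos(45°) = 2878 J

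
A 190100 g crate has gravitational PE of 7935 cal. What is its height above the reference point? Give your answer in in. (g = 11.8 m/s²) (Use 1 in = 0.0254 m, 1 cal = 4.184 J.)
Convert to SI: m = 190.1 kg, PE = 33200.0 J
h = PE/(mg) = 33200.0/(190.1·11.8) = 14.8004 m = 582.7 in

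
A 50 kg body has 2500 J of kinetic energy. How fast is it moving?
v = √(2·KE/m) = √(2·2500/50) = 10.0 m/s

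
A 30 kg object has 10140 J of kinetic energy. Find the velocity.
v = √(2·KE/m) = √(2·10140/30) = 26.0 m/s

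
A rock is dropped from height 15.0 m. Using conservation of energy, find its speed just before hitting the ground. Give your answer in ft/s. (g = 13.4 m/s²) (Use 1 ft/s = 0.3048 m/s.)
mgh = ½mv² ⇒ v = √(2gh) = √(2·13.4·15.0) = 20.0499 m/s = 65.78 ft/s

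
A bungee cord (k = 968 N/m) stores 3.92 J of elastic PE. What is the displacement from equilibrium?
x = √(2·PE/k) = √(2·3.92/968) = 0.09 m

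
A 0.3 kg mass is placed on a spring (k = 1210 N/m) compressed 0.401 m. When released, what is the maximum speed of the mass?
½kx² = ½mv² ⇒ v = x√(k/m) = (0.401)√(1210/0.3) = 25.47 m/s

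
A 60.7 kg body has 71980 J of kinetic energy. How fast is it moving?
v = √(2·KE/m) = √(2·71980/60.7) = 48.7 m/s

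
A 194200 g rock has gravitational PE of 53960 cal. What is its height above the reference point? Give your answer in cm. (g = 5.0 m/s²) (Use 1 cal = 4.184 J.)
Convert to SI: m = 194.2 kg, PE = 225769 J
h = PE/(mg) = 225769/(194.2·5.0) = 232.511 m = 23250 cm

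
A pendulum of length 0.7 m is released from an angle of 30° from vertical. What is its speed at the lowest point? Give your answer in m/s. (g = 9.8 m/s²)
h = L(1 − cosθ) = 0.7(1 − cos30°) = 0.0937822 m
v = √(2gh) = √(2·9.8·0.0937822) = 1.356 m/s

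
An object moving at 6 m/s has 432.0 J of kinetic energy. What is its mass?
m = 2·KE/v² = 2·432.0/(6)² = 24.0 kg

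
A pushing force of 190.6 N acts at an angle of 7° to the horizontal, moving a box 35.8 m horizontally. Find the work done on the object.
W = F·d·cosθ = (190.6)(35.8)cos(7°) = 6773 J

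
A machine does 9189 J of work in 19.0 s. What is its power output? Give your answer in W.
P = W/t = 9189.0/19.0 = 483.6 W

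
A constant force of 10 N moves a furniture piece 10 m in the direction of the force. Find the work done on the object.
W = F·d = (10)(10) = 100.0 J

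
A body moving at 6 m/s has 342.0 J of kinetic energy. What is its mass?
m = 2·KE/v² = 2·342.0/(6)² = 19.0 kg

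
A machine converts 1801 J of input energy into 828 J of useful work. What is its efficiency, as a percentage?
η = W_out/W_in = 828/1801 = 45.97%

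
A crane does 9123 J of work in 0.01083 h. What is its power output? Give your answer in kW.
Convert to SI: W = 9123.0 J, t = 38.988 s
P = W/t = 9123.0/38.988 = 233.995 W = 0.234 kW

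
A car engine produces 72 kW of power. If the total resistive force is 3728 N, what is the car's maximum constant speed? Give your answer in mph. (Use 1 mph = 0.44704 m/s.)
P = Fv ⇒ v = P/F = 72000 W/3728.0 N = 19.3133 m/s = 43.2 mph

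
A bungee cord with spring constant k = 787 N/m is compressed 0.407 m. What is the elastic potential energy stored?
PE = ½kx² = ½(787)(0.407)² = 65.18 J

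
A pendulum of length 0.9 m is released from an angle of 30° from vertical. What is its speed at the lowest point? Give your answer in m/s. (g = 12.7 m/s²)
h = L(1 − cosθ) = 0.9(1 − cos30°) = 0.120577 m
v = √(2gh) = √(2·12.7·0.120577) = 1.75 m/s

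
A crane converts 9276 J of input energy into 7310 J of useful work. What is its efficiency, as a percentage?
η = W_out/W_in = 7310/9276 = 78.81%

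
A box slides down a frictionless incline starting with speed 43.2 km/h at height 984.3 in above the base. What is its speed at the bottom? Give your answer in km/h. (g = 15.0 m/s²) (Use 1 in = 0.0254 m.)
Convert to SI: v₀ = 12.0 m/s, h = 25.0012 m
½mv₀² + mgh = ½mv² ⇒ v = √(v₀² + 2gh) = √(12.0² + 2·15.0·25.0012) = 29.9004 m/s = 107.6 km/h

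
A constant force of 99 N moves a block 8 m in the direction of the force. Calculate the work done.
W = F·d = (99)(8) = 792.0 J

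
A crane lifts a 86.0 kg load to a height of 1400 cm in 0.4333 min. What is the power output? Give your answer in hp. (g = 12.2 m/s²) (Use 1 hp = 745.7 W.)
Convert to SI: m = 86.0 kg, h = 14.0 m, t = 25.998 s
P = mgh/t = (86.0)(12.2)(14.0)/25.998 = 564.997 W = 0.7577 hp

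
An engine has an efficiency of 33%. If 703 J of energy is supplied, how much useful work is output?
W_out = η·W_in = 0.33·703 = 231.99 J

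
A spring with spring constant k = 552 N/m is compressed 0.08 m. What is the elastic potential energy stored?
PE = ½kx² = ½(552)(0.08)² = 1.766 J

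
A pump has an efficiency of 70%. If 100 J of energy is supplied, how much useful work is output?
W_out = η·W_in = 0.7·100 = 70.0 J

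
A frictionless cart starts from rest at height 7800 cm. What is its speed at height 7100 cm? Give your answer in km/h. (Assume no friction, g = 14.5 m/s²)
Convert to SI: h₁−h₂ = 7.0 m
mgh₁ = mgh₂ + ½mv² ⇒ v = √(2g(h₁−h₂)) = √(2·14.5·7.0) = 14.2478 m/s = 51.29 km/h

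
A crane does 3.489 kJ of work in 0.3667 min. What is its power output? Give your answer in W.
Convert to SI: W = 3489.0 J, t = 22.002 s
P = W/t = 3489.0/22.002 = 158.6 W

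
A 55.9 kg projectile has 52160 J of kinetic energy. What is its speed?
v = √(2·KE/m) = √(2·52160/55.9) = 43.2 m/s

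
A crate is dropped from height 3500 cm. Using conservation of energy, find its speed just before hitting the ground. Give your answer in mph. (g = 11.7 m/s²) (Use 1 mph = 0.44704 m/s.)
Convert to SI: h = 35.0 m
mgh = ½mv² ⇒ v = √(2gh) = √(2·11.7·35.0) = 28.6182 m/s = 64.02 mph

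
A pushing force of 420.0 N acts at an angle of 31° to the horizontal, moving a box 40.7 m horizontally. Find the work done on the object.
W = F·d·cosθ = (420.0)(40.7)cos(31°) = 14650 J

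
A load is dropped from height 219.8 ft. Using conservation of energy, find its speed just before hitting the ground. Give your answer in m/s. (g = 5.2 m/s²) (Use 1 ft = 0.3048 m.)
Convert to SI: h = 66.995 m
mgh = ½mv² ⇒ v = √(2gh) = √(2·5.2·66.995) = 26.4 m/s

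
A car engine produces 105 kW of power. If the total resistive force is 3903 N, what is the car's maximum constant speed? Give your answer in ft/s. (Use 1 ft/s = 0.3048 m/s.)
P = Fv ⇒ v = P/F = 105000 W/3903.0 N = 26.9024 m/s = 88.26 ft/s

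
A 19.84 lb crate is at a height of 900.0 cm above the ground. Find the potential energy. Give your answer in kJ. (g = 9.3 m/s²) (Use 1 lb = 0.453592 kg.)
Convert to SI: m = 8.99927 kg, h = 9.0 m
PE = mgh = (8.99927)(9.3)(9.0) = 753.239 J = 0.7532 kJ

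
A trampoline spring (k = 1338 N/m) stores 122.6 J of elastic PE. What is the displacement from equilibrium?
x = √(2·PE/k) = √(2·122.6/1338) = 0.4281 m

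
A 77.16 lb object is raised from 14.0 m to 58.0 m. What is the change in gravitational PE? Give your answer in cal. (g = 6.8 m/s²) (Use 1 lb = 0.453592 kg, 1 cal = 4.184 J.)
Convert to SI: m = 34.9992 kg, Δh = 44.0 m
ΔPE = mgΔh = (34.9992)(6.8)(44.0) = 10471.7 J = 2503 cal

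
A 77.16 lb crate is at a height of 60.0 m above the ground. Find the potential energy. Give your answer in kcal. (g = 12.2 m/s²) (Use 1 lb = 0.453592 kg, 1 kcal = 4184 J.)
Convert to SI: m = 34.9992 kg, h = 60.0 m
PE = mgh = (34.9992)(12.2)(60.0) = 25619.4 J = 6.123 kcal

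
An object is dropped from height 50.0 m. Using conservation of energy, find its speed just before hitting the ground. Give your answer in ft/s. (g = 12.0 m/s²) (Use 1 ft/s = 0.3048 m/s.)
mgh = ½mv² ⇒ v = √(2gh) = √(2·12.0·50.0) = 34.641 m/s = 113.7 ft/s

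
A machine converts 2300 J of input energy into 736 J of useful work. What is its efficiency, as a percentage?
η = W_out/W_in = 736/2300 = 32.0%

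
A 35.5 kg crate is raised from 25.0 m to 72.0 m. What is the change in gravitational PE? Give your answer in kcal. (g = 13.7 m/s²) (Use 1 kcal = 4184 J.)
ΔPE = mgΔh = (35.5)(13.7)(47.0) = 22858.5 J = 5.463 kcal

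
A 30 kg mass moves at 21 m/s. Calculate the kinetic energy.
KE = ½mv² = ½(30)(21)² = 6615.0 J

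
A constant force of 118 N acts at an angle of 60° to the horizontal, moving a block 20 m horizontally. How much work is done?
W = F·d·cosθ = (118)(20)cos(60°) = 1180 J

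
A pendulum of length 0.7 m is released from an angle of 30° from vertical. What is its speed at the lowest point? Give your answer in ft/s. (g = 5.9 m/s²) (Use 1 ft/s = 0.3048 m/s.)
h = L(1 − cosθ) = 0.7(1 − cos30°) = 0.0937822 m
v = √(2gh) = √(2·5.9·0.0937822) = 1.05196 m/s = 3.451 ft/s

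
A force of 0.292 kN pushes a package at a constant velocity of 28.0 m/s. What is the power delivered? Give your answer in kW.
Convert to SI: F = 292.0 N, v = 28.0 m/s
P = Fv = (292.0)(28.0) = 8176.0 W = 8.176 kW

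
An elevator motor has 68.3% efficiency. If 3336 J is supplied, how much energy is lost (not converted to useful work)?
W_lost = W_in(1 − η) = 3336·(1 − 0.683) = 1058 J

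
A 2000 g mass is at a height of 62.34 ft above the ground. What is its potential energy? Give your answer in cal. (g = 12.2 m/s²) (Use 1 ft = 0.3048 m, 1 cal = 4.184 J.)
Convert to SI: m = 2.0 kg, h = 19.0012 m
PE = mgh = (2.0)(12.2)(19.0012) = 463.63 J = 110.8 cal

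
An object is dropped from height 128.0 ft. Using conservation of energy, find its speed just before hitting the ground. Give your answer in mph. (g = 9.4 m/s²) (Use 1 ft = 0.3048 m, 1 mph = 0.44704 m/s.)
Convert to SI: h = 39.0144 m
mgh = ½mv² ⇒ v = √(2gh) = √(2·9.4·39.0144) = 27.0827 m/s = 60.58 mph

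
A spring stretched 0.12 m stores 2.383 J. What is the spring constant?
k = 2·PE/x² = 2·2.383/(0.12)² = 331.0 N/m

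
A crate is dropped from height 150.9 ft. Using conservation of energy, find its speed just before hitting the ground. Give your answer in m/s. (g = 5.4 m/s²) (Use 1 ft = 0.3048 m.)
Convert to SI: h = 45.9943 m
mgh = ½mv² ⇒ v = √(2gh) = √(2·5.4·45.9943) = 22.29 m/s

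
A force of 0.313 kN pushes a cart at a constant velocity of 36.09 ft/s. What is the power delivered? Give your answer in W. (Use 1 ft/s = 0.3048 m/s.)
Convert to SI: F = 313.0 N, v = 11.0002 m/s
P = Fv = (313.0)(11.0002) = 3443 W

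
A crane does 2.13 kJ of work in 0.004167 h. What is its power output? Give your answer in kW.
Convert to SI: W = 2130.0 J, t = 15.0012 s
P = W/t = 2130.0/15.0012 = 141.989 W = 0.142 kW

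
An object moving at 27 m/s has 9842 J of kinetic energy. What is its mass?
m = 2·KE/v² = 2·9842/(27)² = 27.0 kg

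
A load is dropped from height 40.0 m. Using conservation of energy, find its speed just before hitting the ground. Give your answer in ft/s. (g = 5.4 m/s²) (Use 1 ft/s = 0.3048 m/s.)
mgh = ½mv² ⇒ v = √(2gh) = √(2·5.4·40.0) = 20.7846 m/s = 68.19 ft/s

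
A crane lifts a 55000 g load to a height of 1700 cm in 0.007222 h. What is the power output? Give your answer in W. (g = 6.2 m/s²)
Convert to SI: m = 55.0 kg, h = 17.0 m, t = 25.9992 s
P = mgh/t = (55.0)(6.2)(17.0)/25.9992 = 223.0 W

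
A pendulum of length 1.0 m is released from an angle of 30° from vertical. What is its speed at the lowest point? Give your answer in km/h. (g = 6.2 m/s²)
h = L(1 − cosθ) = 1.0(1 − cos30°) = 0.133975 m
v = √(2gh) = √(2·6.2·0.133975) = 1.28891 m/s = 4.64 km/h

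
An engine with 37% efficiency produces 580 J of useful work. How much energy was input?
W_in = W_out/η = 580/0.37 = 1568 J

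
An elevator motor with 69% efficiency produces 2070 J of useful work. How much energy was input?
W_in = W_out/η = 2070/0.69 = 3000 J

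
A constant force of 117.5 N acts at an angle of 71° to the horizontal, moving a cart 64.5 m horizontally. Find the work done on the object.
W = F·d·cosθ = (117.5)(64.5)cos(71°) = 2467 J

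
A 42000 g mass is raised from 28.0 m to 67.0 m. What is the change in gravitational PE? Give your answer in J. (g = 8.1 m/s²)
Convert to SI: m = 42.0 kg, Δh = 39.0 m
ΔPE = mgΔh = (42.0)(8.1)(39.0) = 13270 J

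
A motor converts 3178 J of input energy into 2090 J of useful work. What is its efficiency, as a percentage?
η = W_out/W_in = 2090/3178 = 65.76%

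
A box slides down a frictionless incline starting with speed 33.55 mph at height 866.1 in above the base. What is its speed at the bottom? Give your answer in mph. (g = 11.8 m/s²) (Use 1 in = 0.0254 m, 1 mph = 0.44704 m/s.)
Convert to SI: v₀ = 14.9982 m/s, h = 21.9989 m
½mv₀² + mgh = ½mv² ⇒ v = √(v₀² + 2gh) = √(14.9982² + 2·11.8·21.9989) = 27.2786 m/s = 61.02 mph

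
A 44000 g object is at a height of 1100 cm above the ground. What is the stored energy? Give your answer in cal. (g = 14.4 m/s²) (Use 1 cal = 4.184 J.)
Convert to SI: m = 44.0 kg, h = 11.0 m
PE = mgh = (44.0)(14.4)(11.0) = 6969.6 J = 1666 cal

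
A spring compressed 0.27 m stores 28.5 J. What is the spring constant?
k = 2·PE/x² = 2·28.5/(0.27)² = 781.9 N/m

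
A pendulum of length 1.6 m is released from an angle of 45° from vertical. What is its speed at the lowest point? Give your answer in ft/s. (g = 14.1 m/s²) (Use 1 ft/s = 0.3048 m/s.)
h = L(1 − cosθ) = 1.6(1 − cos45°) = 0.468629 m
v = √(2gh) = √(2·14.1·0.468629) = 3.63529 m/s = 11.93 ft/s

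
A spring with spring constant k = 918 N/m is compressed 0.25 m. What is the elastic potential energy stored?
PE = ½kx² = ½(918)(0.25)² = 28.69 J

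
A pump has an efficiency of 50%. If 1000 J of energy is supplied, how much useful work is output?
W_out = η·W_in = 0.5·1000 = 500.0 J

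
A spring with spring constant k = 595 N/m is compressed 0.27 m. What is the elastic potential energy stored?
PE = ½kx² = ½(595)(0.27)² = 21.69 J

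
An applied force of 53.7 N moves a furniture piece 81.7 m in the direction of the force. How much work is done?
W = F·d = (53.7)(81.7) = 4387 J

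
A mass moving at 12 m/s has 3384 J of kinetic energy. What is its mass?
m = 2·KE/v² = 2·3384/(12)² = 47.0 kg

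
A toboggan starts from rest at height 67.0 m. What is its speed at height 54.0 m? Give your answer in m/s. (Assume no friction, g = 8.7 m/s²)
mgh₁ = mgh₂ + ½mv² ⇒ v = √(2g(h₁−h₂)) = √(2·8.7·13.0) = 15.04 m/s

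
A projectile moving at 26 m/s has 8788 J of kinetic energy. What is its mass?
m = 2·KE/v² = 2·8788/(26)² = 26.0 kg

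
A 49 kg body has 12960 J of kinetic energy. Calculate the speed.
v = √(2·KE/m) = √(2·12960/49) = 23.0 m/s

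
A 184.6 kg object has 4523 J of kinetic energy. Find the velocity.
v = √(2·KE/m) = √(2·4523/184.6) = 7.0 m/s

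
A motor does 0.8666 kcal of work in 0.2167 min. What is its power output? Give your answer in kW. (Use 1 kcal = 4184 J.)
Convert to SI: W = 3625.85 J, t = 13.002 s
P = W/t = 3625.85/13.002 = 278.869 W = 0.2789 kW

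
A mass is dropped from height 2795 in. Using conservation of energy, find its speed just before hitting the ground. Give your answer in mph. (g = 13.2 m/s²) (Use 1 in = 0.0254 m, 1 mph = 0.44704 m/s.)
Convert to SI: h = 70.993 m
mgh = ½mv² ⇒ v = √(2gh) = √(2·13.2·70.993) = 43.2922 m/s = 96.84 mph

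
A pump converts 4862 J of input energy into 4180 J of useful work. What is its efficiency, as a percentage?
η = W_out/W_in = 4180/4862 = 85.97%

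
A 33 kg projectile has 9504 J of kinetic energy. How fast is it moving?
v = √(2·KE/m) = √(2·9504/33) = 24.0 m/s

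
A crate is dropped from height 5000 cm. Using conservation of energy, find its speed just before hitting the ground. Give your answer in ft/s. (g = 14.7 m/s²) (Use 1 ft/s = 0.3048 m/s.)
Convert to SI: h = 50.0 m
mgh = ½mv² ⇒ v = √(2gh) = √(2·14.7·50.0) = 38.3406 m/s = 125.8 ft/s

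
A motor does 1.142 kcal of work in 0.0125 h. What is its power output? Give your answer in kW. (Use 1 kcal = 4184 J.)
Convert to SI: W = 4778.13 J, t = 45.0 s
P = W/t = 4778.13/45.0 = 106.181 W = 0.1062 kW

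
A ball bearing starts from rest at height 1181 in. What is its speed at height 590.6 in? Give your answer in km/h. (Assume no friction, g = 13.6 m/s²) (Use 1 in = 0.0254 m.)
Convert to SI: h₁−h₂ = 14.9962 m
mgh₁ = mgh₂ + ½mv² ⇒ v = √(2g(h₁−h₂)) = √(2·13.6·14.9962) = 20.1964 m/s = 72.71 km/h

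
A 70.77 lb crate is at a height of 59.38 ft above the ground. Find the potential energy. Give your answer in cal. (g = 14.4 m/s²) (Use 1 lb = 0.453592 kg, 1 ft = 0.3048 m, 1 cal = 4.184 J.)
Convert to SI: m = 32.1007 kg, h = 18.099 m
PE = mgh = (32.1007)(14.4)(18.099) = 8366.28 J = 2000 cal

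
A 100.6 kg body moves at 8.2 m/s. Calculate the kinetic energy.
KE = ½mv² = ½(100.6)(8.2)² = 3382 J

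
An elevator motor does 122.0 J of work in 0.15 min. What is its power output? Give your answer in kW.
Convert to SI: W = 122.0 J, t = 9.0 s
P = W/t = 122.0/9.0 = 13.5556 W = 0.01356 kW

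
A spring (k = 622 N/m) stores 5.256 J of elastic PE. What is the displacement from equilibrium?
x = √(2·PE/k) = √(2·5.256/622) = 0.13 m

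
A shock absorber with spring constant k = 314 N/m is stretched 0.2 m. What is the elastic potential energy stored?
PE = ½kx² = ½(314)(0.2)² = 6.28 J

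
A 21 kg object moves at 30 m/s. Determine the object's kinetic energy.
KE = ½mv² = ½(21)(30)² = 9450.0 J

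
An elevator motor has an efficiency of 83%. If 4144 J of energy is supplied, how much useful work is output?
W_out = η·W_in = 0.83·4144 = 3439.52 J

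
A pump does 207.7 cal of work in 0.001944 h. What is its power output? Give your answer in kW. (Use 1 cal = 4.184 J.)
Convert to SI: W = 869.017 J, t = 6.9984 s
P = W/t = 869.017/6.9984 = 124.174 W = 0.1242 kW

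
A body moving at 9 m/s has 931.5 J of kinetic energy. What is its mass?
m = 2·KE/v² = 2·931.5/(9)² = 23.0 kg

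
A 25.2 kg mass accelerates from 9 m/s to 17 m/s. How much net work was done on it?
W = ΔKE = ½m(v₂² − v₁²) = ½(25.2)(17² − 9²) = 2620.8 J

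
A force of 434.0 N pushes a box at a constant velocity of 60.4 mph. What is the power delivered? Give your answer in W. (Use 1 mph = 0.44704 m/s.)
Convert to SI: F = 434.0 N, v = 27.0012 m/s
P = Fv = (434.0)(27.0012) = 11720 W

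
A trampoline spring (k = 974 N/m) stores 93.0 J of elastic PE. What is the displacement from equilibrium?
x = √(2·PE/k) = √(2·93.0/974) = 0.437 m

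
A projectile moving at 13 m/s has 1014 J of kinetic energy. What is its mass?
m = 2·KE/v² = 2·1014/(13)² = 12.0 kg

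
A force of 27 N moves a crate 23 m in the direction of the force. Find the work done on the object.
W = F·d = (27)(23) = 621.0 J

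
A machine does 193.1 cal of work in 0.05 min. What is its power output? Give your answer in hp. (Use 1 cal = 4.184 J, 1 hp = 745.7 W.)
Convert to SI: W = 807.93 J, t = 3.0 s
P = W/t = 807.93/3.0 = 269.31 W = 0.3612 hp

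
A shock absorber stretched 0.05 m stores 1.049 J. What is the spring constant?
k = 2·PE/x² = 2·1.049/(0.05)² = 839.2 N/m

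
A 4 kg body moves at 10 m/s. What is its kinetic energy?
KE = ½mv² = ½(4)(10)² = 200.0 J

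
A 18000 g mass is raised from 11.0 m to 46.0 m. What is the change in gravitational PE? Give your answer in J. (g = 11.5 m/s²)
Convert to SI: m = 18.0 kg, Δh = 35.0 m
ΔPE = mgΔh = (18.0)(11.5)(35.0) = 7245 J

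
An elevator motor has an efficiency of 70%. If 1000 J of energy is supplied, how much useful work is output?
W_out = η·W_in = 0.7·1000 = 700.0 J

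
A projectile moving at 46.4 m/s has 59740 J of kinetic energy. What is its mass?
m = 2·KE/v² = 2·59740/(46.4)² = 55.5 kg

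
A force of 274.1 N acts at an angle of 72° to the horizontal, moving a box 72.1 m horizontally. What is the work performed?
W = F·d·cosθ = (274.1)(72.1)cos(72°) = 6107 J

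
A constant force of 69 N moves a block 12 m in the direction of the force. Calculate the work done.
W = F·d = (69)(12) = 828.0 J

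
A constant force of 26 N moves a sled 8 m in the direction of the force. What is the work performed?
W = F·d = (26)(8) = 208.0 J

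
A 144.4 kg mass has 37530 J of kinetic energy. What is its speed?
v = √(2·KE/m) = √(2·37530/144.4) = 22.8 m/s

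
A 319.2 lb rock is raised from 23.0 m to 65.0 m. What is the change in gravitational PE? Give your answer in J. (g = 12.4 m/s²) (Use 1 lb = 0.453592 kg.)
Convert to SI: m = 144.787 kg, Δh = 42.0 m
ΔPE = mgΔh = (144.787)(12.4)(42.0) = 75400 J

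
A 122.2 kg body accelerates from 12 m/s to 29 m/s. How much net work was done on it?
W = ΔKE = ½m(v₂² − v₁²) = ½(122.2)(29² − 12²) = 42586.7 J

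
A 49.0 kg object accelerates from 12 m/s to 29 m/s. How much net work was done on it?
W = ΔKE = ½m(v₂² − v₁²) = ½(49.0)(29² − 12²) = 17076.5 J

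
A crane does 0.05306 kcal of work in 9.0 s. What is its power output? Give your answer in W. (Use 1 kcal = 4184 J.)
Convert to SI: W = 222.003 J, t = 9.0 s
P = W/t = 222.003/9.0 = 24.67 W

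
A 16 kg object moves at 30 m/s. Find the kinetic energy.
KE = ½mv² = ½(16)(30)² = 7200.0 J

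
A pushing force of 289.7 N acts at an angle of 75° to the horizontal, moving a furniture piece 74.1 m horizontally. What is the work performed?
W = F·d·cosθ = (289.7)(74.1)cos(75°) = 5556 J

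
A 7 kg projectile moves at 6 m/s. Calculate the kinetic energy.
KE = ½mv² = ½(7)(6)² = 126.0 J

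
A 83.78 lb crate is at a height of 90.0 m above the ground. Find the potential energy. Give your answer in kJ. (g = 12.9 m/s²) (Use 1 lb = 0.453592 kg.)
Convert to SI: m = 38.0019 kg, h = 90.0 m
PE = mgh = (38.0019)(12.9)(90.0) = 44120.2 J = 44.12 kJ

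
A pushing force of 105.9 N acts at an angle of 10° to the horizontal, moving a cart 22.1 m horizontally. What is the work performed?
W = F·d·cosθ = (105.9)(22.1)cos(10°) = 2305 J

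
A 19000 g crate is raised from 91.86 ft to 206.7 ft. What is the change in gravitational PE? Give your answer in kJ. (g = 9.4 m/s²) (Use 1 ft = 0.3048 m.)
Convert to SI: m = 19.0 kg, Δh = 35.0032 m
ΔPE = mgΔh = (19.0)(9.4)(35.0032) = 6251.58 J = 6.252 kJ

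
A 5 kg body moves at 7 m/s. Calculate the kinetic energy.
KE = ½mv² = ½(5)(7)² = 122.5 J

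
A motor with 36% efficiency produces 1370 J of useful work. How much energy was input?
W_in = W_out/η = 1370/0.36 = 3806 J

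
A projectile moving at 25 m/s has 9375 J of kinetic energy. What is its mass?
m = 2·KE/v² = 2·9375/(25)² = 30.0 kg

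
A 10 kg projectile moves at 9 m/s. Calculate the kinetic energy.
KE = ½mv² = ½(10)(9)² = 405.0 J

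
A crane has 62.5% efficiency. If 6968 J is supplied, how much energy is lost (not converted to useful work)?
W_lost = W_in(1 − η) = 6968·(1 − 0.625) = 2613 J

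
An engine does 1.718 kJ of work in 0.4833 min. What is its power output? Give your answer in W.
Convert to SI: W = 1718.0 J, t = 28.998 s
P = W/t = 1718.0/28.998 = 59.25 W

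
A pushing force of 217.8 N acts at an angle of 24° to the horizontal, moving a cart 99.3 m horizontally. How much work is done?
W = F·d·cosθ = (217.8)(99.3)cos(24°) = 19760 J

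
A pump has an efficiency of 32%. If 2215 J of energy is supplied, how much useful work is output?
W_out = η·W_in = 0.32·2215 = 708.8 J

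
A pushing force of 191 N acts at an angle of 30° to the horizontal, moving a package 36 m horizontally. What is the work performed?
W = F·d·cosθ = (191)(36)cos(30°) = 5955 J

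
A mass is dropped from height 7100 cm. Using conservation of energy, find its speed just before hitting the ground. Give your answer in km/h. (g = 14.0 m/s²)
Convert to SI: h = 71.0 m
mgh = ½mv² ⇒ v = √(2gh) = √(2·14.0·71.0) = 44.587 m/s = 160.5 km/h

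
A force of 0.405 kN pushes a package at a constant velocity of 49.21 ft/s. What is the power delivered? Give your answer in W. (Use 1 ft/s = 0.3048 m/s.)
Convert to SI: F = 405.0 N, v = 14.9992 m/s
P = Fv = (405.0)(14.9992) = 6075 W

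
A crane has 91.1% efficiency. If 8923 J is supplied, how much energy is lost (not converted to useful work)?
W_lost = W_in(1 − η) = 8923·(1 − 0.911) = 794.1 J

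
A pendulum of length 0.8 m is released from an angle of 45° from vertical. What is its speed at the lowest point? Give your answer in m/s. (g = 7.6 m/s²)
h = L(1 − cosθ) = 0.8(1 − cos45°) = 0.234315 m
v = √(2gh) = √(2·7.6·0.234315) = 1.887 m/s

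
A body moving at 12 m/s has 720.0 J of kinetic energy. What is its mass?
m = 2·KE/v² = 2·720.0/(12)² = 10.0 kg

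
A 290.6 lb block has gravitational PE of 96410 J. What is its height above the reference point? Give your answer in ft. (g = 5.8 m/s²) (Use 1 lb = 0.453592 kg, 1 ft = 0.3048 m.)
Convert to SI: m = 131.814 kg, PE = 96410.0 J
h = PE/(mg) = 96410.0/(131.814·5.8) = 126.105 m = 413.7 ft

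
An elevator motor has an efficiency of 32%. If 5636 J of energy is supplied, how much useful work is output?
W_out = η·W_in = 0.32·5636 = 1803.52 J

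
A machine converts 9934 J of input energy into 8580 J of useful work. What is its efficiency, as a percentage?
η = W_out/W_in = 8580/9934 = 86.37%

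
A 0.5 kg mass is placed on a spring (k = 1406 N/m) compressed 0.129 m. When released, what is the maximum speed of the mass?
½kx² = ½mv² ⇒ v = x√(k/m) = (0.129)√(1406/0.5) = 6.841 m/s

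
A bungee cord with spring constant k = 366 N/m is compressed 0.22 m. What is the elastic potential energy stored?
PE = ½kx² = ½(366)(0.22)² = 8.857 J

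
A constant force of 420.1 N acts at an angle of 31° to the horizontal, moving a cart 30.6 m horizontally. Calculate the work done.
W = F·d·cosθ = (420.1)(30.6)cos(31°) = 11020 J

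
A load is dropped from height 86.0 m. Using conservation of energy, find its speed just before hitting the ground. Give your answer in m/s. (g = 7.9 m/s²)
mgh = ½mv² ⇒ v = √(2gh) = √(2·7.9·86.0) = 36.86 m/s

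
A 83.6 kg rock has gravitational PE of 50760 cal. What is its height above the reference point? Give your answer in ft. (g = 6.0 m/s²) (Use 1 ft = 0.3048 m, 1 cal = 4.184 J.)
Convert to SI: m = 83.6 kg, PE = 212380 J
h = PE/(mg) = 212380/(83.6·6.0) = 423.405 m = 1389 ft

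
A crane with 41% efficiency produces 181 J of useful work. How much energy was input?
W_in = W_out/η = 181/0.41 = 441.5 J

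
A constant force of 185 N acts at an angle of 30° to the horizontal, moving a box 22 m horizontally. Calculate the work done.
W = F·d·cosθ = (185)(22)cos(30°) = 3525 J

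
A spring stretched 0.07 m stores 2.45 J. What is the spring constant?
k = 2·PE/x² = 2·2.45/(0.07)² = 1000 N/m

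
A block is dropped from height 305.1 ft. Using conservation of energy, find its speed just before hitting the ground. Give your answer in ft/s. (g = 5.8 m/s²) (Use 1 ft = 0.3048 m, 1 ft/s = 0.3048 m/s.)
Convert to SI: h = 92.9945 m
mgh = ½mv² ⇒ v = √(2gh) = √(2·5.8·92.9945) = 32.8441 m/s = 107.8 ft/s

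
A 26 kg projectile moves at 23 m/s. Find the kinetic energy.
KE = ½mv² = ½(26)(23)² = 6877.0 J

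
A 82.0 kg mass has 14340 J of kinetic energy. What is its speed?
v = √(2·KE/m) = √(2·14340/82.0) = 18.7 m/s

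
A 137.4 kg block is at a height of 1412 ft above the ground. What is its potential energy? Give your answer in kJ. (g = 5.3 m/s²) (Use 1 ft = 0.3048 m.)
Convert to SI: m = 137.4 kg, h = 430.378 m
PE = mgh = (137.4)(5.3)(430.378) = 313410 J = 313.4 kJ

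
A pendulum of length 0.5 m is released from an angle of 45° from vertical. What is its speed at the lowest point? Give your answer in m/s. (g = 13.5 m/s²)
h = L(1 − cosθ) = 0.5(1 − cos45°) = 0.146447 m
v = √(2gh) = √(2·13.5·0.146447) = 1.988 m/s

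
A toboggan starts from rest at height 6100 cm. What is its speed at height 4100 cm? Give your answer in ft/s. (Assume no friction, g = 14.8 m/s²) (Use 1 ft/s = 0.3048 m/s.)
Convert to SI: h₁−h₂ = 20.0 m
mgh₁ = mgh₂ + ½mv² ⇒ v = √(2g(h₁−h₂)) = √(2·14.8·20.0) = 24.3311 m/s = 79.83 ft/s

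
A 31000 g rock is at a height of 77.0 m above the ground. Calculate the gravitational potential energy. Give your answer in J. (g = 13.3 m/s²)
Convert to SI: m = 31.0 kg, h = 77.0 m
PE = mgh = (31.0)(13.3)(77.0) = 31750 J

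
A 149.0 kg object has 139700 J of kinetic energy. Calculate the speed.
v = √(2·KE/m) = √(2·139700/149.0) = 43.3 m/s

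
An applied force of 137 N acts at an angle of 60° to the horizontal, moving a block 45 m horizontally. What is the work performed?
W = F·d·cosθ = (137)(45)cos(60°) = 3083 J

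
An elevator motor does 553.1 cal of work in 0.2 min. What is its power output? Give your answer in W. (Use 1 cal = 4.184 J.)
Convert to SI: W = 2314.17 J, t = 12.0 s
P = W/t = 2314.17/12.0 = 192.8 W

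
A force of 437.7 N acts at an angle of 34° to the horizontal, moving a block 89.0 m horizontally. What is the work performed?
W = F·d·cosθ = (437.7)(89.0)cos(34°) = 32300 J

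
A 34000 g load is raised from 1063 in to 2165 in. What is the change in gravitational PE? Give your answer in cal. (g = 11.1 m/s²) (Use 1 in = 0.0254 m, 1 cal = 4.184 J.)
Convert to SI: m = 34.0 kg, Δh = 27.9908 m
ΔPE = mgΔh = (34.0)(11.1)(27.9908) = 10563.7 J = 2525 cal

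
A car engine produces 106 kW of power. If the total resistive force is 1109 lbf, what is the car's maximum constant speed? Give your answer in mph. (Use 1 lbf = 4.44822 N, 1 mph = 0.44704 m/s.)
Convert to SI: F = 4933.08 N
P = Fv ⇒ v = P/F = 106000 W/4933.08 N = 21.4876 m/s = 48.07 mph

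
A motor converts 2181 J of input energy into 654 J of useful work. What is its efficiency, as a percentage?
η = W_out/W_in = 654/2181 = 29.99%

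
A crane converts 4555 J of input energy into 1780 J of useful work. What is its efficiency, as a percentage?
η = W_out/W_in = 1780/4555 = 39.08%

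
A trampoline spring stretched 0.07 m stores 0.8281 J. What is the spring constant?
k = 2·PE/x² = 2·0.8281/(0.07)² = 338.0 N/m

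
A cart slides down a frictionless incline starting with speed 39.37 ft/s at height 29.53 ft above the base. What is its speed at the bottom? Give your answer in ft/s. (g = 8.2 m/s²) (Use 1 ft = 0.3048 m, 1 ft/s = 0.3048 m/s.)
Convert to SI: v₀ = 12.0 m/s, h = 9.00074 m
½mv₀² + mgh = ½mv² ⇒ v = √(v₀² + 2gh) = √(12.0² + 2·8.2·9.00074) = 17.0766 m/s = 56.03 ft/s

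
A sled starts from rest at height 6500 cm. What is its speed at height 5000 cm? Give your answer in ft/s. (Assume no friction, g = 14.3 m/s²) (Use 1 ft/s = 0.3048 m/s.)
Convert to SI: h₁−h₂ = 15.0 m
mgh₁ = mgh₂ + ½mv² ⇒ v = √(2g(h₁−h₂)) = √(2·14.3·15.0) = 20.7123 m/s = 67.95 ft/s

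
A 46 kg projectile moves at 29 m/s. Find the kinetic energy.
KE = ½mv² = ½(46)(29)² = 19343.0 J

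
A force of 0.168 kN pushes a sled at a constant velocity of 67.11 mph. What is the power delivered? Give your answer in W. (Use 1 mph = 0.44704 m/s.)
Convert to SI: F = 168.0 N, v = 30.0009 m/s
P = Fv = (168.0)(30.0009) = 5040 W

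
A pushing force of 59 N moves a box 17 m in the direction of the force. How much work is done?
W = F·d = (59)(17) = 1003 J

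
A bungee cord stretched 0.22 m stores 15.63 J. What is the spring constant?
k = 2·PE/x² = 2·15.63/(0.22)² = 645.9 N/m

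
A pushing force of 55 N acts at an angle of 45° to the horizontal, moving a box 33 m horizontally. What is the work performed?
W = F·d·cosθ = (55)(33)cos(45°) = 1283 J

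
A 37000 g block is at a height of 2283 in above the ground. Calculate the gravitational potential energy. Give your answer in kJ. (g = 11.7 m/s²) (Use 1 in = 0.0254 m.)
Convert to SI: m = 37.0 kg, h = 57.9882 m
PE = mgh = (37.0)(11.7)(57.9882) = 25103.1 J = 25.1 kJ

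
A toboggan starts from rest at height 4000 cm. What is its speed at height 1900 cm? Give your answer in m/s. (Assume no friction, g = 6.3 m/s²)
Convert to SI: h₁−h₂ = 21.0 m
mgh₁ = mgh₂ + ½mv² ⇒ v = √(2g(h₁−h₂)) = √(2·6.3·21.0) = 16.27 m/s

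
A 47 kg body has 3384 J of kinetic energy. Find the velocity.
v = √(2·KE/m) = √(2·3384/47) = 12.0 m/s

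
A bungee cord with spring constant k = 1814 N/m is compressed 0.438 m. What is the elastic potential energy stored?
PE = ½kx² = ½(1814)(0.438)² = 174.0 J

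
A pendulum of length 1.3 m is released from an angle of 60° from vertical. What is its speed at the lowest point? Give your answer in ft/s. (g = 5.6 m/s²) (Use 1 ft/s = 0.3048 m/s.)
h = L(1 − cosθ) = 1.3(1 − cos60°) = 0.65 m
v = √(2gh) = √(2·5.6·0.65) = 2.69815 m/s = 8.852 ft/s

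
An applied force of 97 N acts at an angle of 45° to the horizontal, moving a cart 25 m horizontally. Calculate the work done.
W = F·d·cosθ = (97)(25)cos(45°) = 1715 J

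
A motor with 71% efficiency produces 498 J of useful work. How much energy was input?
W_in = W_out/η = 498/0.71 = 701.4 J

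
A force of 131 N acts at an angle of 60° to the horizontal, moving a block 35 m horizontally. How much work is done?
W = F·d·cosθ = (131)(35)cos(60°) = 2293 J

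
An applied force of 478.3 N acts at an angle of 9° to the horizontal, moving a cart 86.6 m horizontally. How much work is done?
W = F·d·cosθ = (478.3)(86.6)cos(9°) = 40910 J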